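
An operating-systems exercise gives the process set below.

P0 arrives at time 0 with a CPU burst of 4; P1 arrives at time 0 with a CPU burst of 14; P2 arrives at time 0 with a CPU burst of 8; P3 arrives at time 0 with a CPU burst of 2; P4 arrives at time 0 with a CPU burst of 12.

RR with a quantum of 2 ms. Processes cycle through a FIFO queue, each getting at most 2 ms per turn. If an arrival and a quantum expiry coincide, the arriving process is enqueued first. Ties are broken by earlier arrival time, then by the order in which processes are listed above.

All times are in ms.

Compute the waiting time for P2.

Gantt: | P0 0-2 | P1 2-4 | P2 4-6 | P3 6-8 | P4 8-10 | P0 10-12 | P1 12-14 | P2 14-16 | P4 16-18 | P1 18-20 | P2 20-22 | P4 22-24 | P1 24-26 | P2 26-28 | P4 28-30 | P1 30-32 | P4 32-34 | P1 34-36 | P4 36-38 | P1 38-40 |
Completion: P0=12  P1=40  P2=28  P3=8  P4=38
Turnaround (C−A): P0=12  P1=40  P2=28  P3=8  P4=38
Waiting(P2) = turnaround − burst = 28 − 8 = 20

20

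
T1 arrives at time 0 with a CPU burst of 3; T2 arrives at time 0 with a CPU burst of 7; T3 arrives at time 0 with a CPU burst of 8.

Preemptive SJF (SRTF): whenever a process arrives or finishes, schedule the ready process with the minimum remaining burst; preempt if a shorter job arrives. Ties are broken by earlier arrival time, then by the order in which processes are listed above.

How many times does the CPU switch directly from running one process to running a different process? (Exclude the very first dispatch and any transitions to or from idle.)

Timeline: | T1 0-3 | T2 3-10 | T3 10-18 |
Completion: T1=3  T2=10  T3=18
Turnaround (C−A): T1=3  T2=10  T3=18

2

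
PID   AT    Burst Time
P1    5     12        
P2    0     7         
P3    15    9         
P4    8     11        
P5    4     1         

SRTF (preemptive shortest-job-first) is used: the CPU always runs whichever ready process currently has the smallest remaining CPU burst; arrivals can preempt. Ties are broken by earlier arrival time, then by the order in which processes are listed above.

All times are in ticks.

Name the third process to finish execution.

Timeline: | P2 0-4 | P5 4-5 | P2 5-8 | P4 8-19 | P3 19-28 | P1 28-40 |
Completion: P1=40  P2=8  P3=28  P4=19  P5=5
Finish order: P5 → P2 → P4 → P3 → P1

P4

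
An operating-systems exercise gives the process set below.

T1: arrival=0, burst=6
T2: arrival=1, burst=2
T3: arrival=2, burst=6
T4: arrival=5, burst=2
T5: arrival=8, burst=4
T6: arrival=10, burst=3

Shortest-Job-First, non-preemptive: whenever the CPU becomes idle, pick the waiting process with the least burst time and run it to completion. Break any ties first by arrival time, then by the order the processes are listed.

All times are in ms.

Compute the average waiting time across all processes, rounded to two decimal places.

4.67

Schedule: | T1 0-6 | T2 6-8 | T4 8-10 | T6 10-13 | T5 13-17 | T3 17-23 |
Completion: T1=6  T2=8  T3=23  T4=10  T5=17  T6=13
Turnaround (C−A): T1=6  T2=7  T3=21  T4=5  T5=9  T6=3
Waiting times: T1=0, T2=5, T3=15, T4=3, T5=5, T6=0
Average waiting = (0+5+15+3+5+0) / 6 = 28/6 = 4.67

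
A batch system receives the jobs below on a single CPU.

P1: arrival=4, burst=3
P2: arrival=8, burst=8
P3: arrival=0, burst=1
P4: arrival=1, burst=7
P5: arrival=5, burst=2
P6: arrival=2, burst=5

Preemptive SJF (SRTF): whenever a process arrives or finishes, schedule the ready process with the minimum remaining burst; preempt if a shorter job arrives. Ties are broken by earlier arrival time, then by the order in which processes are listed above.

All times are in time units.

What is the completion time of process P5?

9

Timeline: | P3 0-1 | P4 1-2 | P6 2-7 | P5 7-9 | P1 9-12 | P4 12-18 | P2 18-26 |
Completion: P1=12  P2=26  P3=1  P4=18  P5=9  P6=7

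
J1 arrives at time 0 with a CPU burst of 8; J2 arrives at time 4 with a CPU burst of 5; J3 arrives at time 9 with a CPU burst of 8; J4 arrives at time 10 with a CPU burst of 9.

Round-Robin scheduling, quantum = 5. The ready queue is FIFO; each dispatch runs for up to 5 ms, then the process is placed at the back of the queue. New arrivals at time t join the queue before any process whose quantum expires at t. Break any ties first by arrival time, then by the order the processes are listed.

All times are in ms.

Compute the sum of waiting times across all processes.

Timeline: | J1 0-5 | J2 5-10 | J1 10-13 | J3 13-18 | J4 18-23 | J3 23-26 | J4 26-30 |
Completion: J1=13  J2=10  J3=26  J4=30
Turnaround (C−A): J1=13  J2=6  J3=17  J4=20
Waiting = turnaround − burst: J1=5, J2=1, J3=9, J4=11
Total waiting = 5 + 1 + 9 + 11 = 26

26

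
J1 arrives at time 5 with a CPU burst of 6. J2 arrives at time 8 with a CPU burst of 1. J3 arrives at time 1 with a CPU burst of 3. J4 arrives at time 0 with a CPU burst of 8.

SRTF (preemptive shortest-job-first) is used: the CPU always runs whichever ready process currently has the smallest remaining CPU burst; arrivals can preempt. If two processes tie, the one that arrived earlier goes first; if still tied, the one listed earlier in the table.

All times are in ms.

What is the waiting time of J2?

Schedule: | J4 0-1 | J3 1-4 | J4 4-8 | J2 8-9 | J4 9-12 | J1 12-18 |
Completion: J1=18  J2=9  J3=4  J4=12
Waiting(J2) = turnaround − burst = 1 − 1 = 0

0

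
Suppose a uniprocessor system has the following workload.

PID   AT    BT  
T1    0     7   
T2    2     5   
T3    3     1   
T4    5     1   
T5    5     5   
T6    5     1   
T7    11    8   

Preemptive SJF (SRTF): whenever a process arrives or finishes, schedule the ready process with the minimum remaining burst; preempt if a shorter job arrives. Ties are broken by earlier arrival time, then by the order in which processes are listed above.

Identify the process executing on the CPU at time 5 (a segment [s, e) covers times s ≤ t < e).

T4

Gantt: | T1 0-3 | T3 3-4 | T1 4-5 | T4 5-6 | T6 6-7 | T1 7-10 | T2 10-15 | T5 15-20 | T7 20-28 |
Completion: T1=10  T2=15  T3=4  T4=6  T5=20  T6=7  T7=28
Turnaround (C−A): T1=10  T2=13  T3=1  T4=1  T5=15  T6=2  T7=17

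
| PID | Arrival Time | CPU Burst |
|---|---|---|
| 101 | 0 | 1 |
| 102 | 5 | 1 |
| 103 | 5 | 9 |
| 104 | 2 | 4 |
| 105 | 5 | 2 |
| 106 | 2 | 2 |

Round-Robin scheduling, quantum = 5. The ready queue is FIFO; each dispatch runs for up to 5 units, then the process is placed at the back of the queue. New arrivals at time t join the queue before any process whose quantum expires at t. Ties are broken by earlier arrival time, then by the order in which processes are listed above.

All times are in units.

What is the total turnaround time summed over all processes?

41

Timeline: | 101 0-1 | idle 1-2 | 104 2-6 | 106 6-8 | 102 8-9 | 103 9-14 | 105 14-16 | 103 16-20 |
Completion: 101=1  102=9  103=20  104=6  105=16  106=8
Turnaround (C−A): 101=1  102=4  103=15  104=4  105=11  106=6
Turnaround = completion − arrival: 101=1, 102=4, 103=15, 104=4, 105=11, 106=6
Total turnaround = 1 + 4 + 15 + 4 + 11 + 6 = 41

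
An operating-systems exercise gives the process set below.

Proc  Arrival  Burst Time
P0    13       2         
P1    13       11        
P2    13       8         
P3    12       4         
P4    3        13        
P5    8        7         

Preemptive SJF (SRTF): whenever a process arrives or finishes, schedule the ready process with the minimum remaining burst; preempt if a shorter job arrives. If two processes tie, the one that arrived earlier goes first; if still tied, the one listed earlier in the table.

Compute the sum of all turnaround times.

105

Gantt: | idle 0-3 | P4 3-8 | P5 8-15 | P0 15-17 | P3 17-21 | P4 21-29 | P2 29-37 | P1 37-48 |
Completion: P0=17  P1=48  P2=37  P3=21  P4=29  P5=15
Turnaround (C−A): P0=4  P1=35  P2=24  P3=9  P4=26  P5=7
Turnaround = completion − arrival: P0=4, P1=35, P2=24, P3=9, P4=26, P5=7
Total turnaround = 4 + 35 + 24 + 9 + 26 + 7 = 105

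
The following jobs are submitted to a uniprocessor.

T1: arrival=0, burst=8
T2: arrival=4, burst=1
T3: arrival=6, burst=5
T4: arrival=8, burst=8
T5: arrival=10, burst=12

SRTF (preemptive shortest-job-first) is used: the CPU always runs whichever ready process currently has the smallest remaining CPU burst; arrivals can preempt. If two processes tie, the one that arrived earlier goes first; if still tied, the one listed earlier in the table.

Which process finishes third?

T3

Schedule: | T1 0-4 | T2 4-5 | T1 5-9 | T3 9-14 | T4 14-22 | T5 22-34 |
Completion: T1=9  T2=5  T3=14  T4=22  T5=34
Turnaround (C−A): T1=9  T2=1  T3=8  T4=14  T5=24
Finish order: T2 → T1 → T3 → T4 → T5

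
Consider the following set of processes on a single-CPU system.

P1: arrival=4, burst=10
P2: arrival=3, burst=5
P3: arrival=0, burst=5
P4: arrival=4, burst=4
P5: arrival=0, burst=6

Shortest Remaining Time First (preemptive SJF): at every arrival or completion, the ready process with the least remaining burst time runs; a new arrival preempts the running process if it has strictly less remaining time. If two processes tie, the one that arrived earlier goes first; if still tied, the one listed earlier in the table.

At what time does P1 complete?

30

Gantt: | P3 0-5 | P4 5-9 | P2 9-14 | P5 14-20 | P1 20-30 |
Completion: P1=30  P2=14  P3=5  P4=9  P5=20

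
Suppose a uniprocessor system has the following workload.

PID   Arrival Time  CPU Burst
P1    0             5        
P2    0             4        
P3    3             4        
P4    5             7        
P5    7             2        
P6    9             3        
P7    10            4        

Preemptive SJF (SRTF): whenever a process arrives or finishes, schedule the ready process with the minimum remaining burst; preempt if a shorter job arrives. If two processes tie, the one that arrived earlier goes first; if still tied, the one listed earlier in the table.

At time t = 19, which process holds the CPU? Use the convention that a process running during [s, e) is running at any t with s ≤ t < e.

P1

Gantt: | P2 0-4 | P3 4-8 | P5 8-10 | P6 10-13 | P7 13-17 | P1 17-22 | P4 22-29 |
Completion: P1=22  P2=4  P3=8  P4=29  P5=10  P6=13  P7=17
Turnaround (C−A): P1=22  P2=4  P3=5  P4=24  P5=3  P6=4  P7=7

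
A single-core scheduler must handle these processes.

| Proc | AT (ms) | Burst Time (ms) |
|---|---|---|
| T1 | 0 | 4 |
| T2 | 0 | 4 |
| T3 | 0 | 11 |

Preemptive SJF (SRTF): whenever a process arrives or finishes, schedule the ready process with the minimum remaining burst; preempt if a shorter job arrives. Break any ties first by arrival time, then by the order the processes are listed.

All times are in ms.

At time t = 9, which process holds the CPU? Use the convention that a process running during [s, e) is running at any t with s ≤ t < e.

T3

Schedule: | T1 0-4 | T2 4-8 | T3 8-19 |
Completion: T1=4  T2=8  T3=19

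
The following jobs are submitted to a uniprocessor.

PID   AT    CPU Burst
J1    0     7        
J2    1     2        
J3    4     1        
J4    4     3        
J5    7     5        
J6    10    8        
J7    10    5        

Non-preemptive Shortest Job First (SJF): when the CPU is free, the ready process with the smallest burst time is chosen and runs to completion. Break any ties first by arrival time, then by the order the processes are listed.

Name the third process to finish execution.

Timeline: | J1 0-7 | J3 7-8 | J2 8-10 | J4 10-13 | J5 13-18 | J7 18-23 | J6 23-31 |
Completion: J1=7  J2=10  J3=8  J4=13  J5=18  J6=31  J7=23
Turnaround (C−A): J1=7  J2=9  J3=4  J4=9  J5=11  J6=21  J7=13
Finish order: J1 → J3 → J2 → J4 → J5 → J7 → J6

J2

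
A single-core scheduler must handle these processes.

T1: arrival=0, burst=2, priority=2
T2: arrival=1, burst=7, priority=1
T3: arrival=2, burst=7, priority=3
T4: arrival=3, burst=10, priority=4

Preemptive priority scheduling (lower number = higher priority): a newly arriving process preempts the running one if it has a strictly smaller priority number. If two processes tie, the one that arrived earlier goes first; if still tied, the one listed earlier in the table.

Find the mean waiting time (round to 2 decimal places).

Timeline: | T1 0-1 | T2 1-8 | T1 8-9 | T3 9-16 | T4 16-26 |
Completion: T1=9  T2=8  T3=16  T4=26
Turnaround (C−A): T1=9  T2=7  T3=14  T4=23
Waiting times: T1=7, T2=0, T3=7, T4=13
Average waiting = (7+0+7+13) / 4 = 27/4 = 6.75

6.75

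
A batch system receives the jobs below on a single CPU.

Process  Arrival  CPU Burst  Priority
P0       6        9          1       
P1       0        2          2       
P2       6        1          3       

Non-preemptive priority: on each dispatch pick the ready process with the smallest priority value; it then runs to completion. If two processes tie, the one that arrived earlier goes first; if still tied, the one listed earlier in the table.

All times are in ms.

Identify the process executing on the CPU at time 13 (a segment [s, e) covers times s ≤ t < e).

Timeline: | P1 0-2 | idle 2-6 | P0 6-15 | P2 15-16 |
Completion: P0=15  P1=2  P2=16

P0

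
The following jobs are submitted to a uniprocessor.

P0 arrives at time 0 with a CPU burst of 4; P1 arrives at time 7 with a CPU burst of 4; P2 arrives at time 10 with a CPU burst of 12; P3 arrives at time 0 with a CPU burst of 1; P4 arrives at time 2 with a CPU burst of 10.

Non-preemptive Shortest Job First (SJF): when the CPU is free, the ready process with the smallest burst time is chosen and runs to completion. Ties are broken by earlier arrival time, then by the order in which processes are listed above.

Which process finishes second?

Gantt: | P3 0-1 | P0 1-5 | P4 5-15 | P1 15-19 | P2 19-31 |
Completion: P0=5  P1=19  P2=31  P3=1  P4=15
Turnaround (C−A): P0=5  P1=12  P2=21  P3=1  P4=13
Finish order: P3 → P0 → P4 → P1 → P2

P0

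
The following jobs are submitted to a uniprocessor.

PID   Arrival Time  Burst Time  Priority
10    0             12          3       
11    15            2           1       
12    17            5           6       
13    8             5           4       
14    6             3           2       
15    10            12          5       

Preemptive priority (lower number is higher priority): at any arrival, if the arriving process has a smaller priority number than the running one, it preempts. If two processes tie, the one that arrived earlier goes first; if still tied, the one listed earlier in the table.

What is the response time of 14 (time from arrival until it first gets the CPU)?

0

Timeline: | 10 0-6 | 14 6-9 | 10 9-15 | 11 15-17 | 13 17-22 | 15 22-34 | 12 34-39 |
Completion: 10=15  11=17  12=39  13=22  14=9  15=34
Response(14) = first start − arrival = 6 − 6 = 0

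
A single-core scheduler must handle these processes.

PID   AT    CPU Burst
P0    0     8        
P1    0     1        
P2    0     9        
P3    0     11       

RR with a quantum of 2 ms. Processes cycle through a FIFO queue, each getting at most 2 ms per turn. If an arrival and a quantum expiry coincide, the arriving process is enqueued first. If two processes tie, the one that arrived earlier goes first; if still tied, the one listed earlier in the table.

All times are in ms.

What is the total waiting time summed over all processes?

Schedule: | P0 0-2 | P1 2-3 | P2 3-5 | P3 5-7 | P0 7-9 | P2 9-11 | P3 11-13 | P0 13-15 | P2 15-17 | P3 17-19 | P0 19-21 | P2 21-23 | P3 23-25 | P2 25-26 | P3 26-29 |
Completion: P0=21  P1=3  P2=26  P3=29
Waiting = turnaround − burst: P0=13, P1=2, P2=17, P3=18
Total waiting = 13 + 2 + 17 + 18 = 50

50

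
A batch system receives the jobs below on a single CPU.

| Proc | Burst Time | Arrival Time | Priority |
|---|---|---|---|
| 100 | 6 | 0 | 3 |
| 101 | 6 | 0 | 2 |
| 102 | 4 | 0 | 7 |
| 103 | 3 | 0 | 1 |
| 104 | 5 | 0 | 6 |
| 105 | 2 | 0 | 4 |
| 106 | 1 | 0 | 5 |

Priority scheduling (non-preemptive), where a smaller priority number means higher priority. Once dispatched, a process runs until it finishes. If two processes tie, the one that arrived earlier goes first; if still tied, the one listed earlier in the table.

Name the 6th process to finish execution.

Gantt: | 103 0-3 | 101 3-9 | 100 9-15 | 105 15-17 | 106 17-18 | 104 18-23 | 102 23-27 |
Completion: 100=15  101=9  102=27  103=3  104=23  105=17  106=18
Turnaround (C−A): 100=15  101=9  102=27  103=3  104=23  105=17  106=18
Finish order: 103 → 101 → 100 → 105 → 106 → 104 → 102

104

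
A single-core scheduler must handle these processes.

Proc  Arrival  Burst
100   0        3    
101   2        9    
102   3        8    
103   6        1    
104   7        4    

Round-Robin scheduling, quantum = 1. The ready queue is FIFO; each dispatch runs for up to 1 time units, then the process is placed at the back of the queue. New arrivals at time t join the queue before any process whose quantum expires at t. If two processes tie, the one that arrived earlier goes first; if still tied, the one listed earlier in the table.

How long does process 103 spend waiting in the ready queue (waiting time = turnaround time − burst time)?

Schedule: | 100 0-2 | 101 2-3 | 100 3-4 | 102 4-5 | 101 5-6 | 102 6-7 | 103 7-8 | 101 8-9 | 104 9-10 | 102 10-11 | 101 11-12 | 104 12-13 | 102 13-14 | 101 14-15 | 104 15-16 | 102 16-17 | 101 17-18 | 104 18-19 | 102 19-20 | 101 20-21 | 102 21-22 | 101 22-23 | 102 23-24 | 101 24-25 |
Completion: 100=4  101=25  102=24  103=8  104=19
Turnaround (C−A): 100=4  101=23  102=21  103=2  104=12
Waiting(103) = turnaround − burst = 2 − 1 = 1

1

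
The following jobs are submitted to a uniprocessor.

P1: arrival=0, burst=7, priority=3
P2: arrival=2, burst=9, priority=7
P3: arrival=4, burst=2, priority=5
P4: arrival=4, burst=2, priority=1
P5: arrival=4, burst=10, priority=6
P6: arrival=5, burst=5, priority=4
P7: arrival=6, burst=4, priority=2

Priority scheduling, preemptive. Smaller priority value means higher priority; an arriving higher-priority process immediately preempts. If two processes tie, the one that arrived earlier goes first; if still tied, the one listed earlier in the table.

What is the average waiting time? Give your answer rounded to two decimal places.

Gantt: | P1 0-4 | P4 4-6 | P7 6-10 | P1 10-13 | P6 13-18 | P3 18-20 | P5 20-30 | P2 30-39 |
Completion: P1=13  P2=39  P3=20  P4=6  P5=30  P6=18  P7=10
Turnaround (C−A): P1=13  P2=37  P3=16  P4=2  P5=26  P6=13  P7=4
Waiting times: P1=6, P2=28, P3=14, P4=0, P5=16, P6=8, P7=0
Average waiting = (6+28+14+0+16+8+0) / 7 = 72/7 = 10.29

10.29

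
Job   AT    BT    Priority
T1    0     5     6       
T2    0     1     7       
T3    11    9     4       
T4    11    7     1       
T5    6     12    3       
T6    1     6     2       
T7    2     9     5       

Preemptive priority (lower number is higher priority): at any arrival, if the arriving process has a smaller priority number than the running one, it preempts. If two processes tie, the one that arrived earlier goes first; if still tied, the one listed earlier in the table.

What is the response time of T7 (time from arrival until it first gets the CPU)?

Gantt: | T1 0-1 | T6 1-7 | T5 7-11 | T4 11-18 | T5 18-26 | T3 26-35 | T7 35-44 | T1 44-48 | T2 48-49 |
Completion: T1=48  T2=49  T3=35  T4=18  T5=26  T6=7  T7=44
Turnaround (C−A): T1=48  T2=49  T3=24  T4=7  T5=20  T6=6  T7=42
Response(T7) = first start − arrival = 35 − 2 = 33

33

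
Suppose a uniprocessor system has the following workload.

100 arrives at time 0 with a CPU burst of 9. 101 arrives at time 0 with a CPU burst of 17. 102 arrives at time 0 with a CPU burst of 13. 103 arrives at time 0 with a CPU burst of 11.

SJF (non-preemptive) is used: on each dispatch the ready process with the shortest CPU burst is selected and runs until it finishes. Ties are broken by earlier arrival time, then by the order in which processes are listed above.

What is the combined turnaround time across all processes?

Timeline: | 100 0-9 | 103 9-20 | 102 20-33 | 101 33-50 |
Completion: 100=9  101=50  102=33  103=20
Turnaround = completion − arrival: 100=9, 101=50, 102=33, 103=20
Total turnaround = 9 + 50 + 33 + 20 = 112

112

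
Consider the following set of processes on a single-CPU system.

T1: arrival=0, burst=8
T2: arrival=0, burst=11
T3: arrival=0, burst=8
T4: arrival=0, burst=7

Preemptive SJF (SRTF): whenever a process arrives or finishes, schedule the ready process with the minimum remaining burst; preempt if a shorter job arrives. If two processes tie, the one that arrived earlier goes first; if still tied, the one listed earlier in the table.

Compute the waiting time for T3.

15

Gantt: | T4 0-7 | T1 7-15 | T3 15-23 | T2 23-34 |
Completion: T1=15  T2=34  T3=23  T4=7
Turnaround (C−A): T1=15  T2=34  T3=23  T4=7
Waiting(T3) = turnaround − burst = 23 − 8 = 15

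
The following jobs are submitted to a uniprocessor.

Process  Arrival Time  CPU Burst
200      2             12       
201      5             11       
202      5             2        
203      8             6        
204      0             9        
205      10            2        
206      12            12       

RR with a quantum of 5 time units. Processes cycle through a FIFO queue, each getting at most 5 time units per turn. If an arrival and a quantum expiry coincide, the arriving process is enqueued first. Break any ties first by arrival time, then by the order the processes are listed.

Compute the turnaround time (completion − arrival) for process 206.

Schedule: | 204 0-5 | 200 5-10 | 201 10-15 | 202 15-17 | 204 17-21 | 203 21-26 | 205 26-28 | 200 28-33 | 206 33-38 | 201 38-43 | 203 43-44 | 200 44-46 | 206 46-51 | 201 51-52 | 206 52-54 |
Completion: 200=46  201=52  202=17  203=44  204=21  205=28  206=54
Turnaround (C−A): 200=44  201=47  202=12  203=36  204=21  205=18  206=42
Turnaround(206) = completion − arrival = 54 − 12 = 42

42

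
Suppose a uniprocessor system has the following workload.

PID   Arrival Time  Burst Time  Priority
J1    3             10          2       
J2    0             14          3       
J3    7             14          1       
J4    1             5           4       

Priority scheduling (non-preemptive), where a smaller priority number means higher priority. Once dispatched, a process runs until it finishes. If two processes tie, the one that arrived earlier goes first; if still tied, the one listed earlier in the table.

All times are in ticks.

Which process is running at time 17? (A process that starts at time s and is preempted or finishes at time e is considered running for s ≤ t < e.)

Timeline: | J2 0-14 | J3 14-28 | J1 28-38 | J4 38-43 |
Completion: J1=38  J2=14  J3=28  J4=43

J3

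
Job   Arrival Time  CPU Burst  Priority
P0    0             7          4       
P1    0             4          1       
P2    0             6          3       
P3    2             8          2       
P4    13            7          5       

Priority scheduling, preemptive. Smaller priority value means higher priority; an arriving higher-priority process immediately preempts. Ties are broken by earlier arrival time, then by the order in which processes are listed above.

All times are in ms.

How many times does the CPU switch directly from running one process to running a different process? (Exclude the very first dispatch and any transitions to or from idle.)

4

Schedule: | P1 0-4 | P3 4-12 | P2 12-18 | P0 18-25 | P4 25-32 |
Completion: P0=25  P1=4  P2=18  P3=12  P4=32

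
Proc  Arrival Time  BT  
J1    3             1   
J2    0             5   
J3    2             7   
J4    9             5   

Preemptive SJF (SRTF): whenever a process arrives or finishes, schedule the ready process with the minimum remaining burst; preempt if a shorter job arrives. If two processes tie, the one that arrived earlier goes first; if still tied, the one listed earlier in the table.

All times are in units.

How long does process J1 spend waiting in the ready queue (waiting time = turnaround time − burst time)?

0

Schedule: | J2 0-3 | J1 3-4 | J2 4-6 | J3 6-13 | J4 13-18 |
Completion: J1=4  J2=6  J3=13  J4=18
Waiting(J1) = turnaround − burst = 1 − 1 = 0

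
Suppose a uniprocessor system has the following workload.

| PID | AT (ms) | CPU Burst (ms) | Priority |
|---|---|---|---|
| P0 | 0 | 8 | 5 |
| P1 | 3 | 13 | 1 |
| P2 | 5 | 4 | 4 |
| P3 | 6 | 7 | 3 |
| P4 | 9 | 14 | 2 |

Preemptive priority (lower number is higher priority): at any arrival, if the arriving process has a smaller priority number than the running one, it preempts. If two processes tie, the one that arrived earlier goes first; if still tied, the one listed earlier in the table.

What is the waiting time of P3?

Gantt: | P0 0-3 | P1 3-16 | P4 16-30 | P3 30-37 | P2 37-41 | P0 41-46 |
Completion: P0=46  P1=16  P2=41  P3=37  P4=30
Turnaround (C−A): P0=46  P1=13  P2=36  P3=31  P4=21
Waiting(P3) = turnaround − burst = 31 − 7 = 24

24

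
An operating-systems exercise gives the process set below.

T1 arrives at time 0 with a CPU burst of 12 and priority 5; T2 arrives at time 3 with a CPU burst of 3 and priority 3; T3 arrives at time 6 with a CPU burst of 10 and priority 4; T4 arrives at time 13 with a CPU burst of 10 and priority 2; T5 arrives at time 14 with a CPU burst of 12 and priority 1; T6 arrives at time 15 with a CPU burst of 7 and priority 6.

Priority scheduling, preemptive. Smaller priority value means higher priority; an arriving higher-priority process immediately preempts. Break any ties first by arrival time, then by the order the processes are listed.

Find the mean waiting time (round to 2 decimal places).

Gantt: | T1 0-3 | T2 3-6 | T3 6-13 | T4 13-14 | T5 14-26 | T4 26-35 | T3 35-38 | T1 38-47 | T6 47-54 |
Completion: T1=47  T2=6  T3=38  T4=35  T5=26  T6=54
Waiting times: T1=35, T2=0, T3=22, T4=12, T5=0, T6=32
Average waiting = (35+0+22+12+0+32) / 6 = 101/6 = 16.83

16.83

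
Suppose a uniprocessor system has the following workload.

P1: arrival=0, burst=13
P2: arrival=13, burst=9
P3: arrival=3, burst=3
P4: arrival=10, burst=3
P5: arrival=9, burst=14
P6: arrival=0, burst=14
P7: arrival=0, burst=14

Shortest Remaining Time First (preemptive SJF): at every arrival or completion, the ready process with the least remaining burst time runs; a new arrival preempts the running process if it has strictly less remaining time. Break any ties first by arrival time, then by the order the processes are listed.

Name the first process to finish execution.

Gantt: | P1 0-3 | P3 3-6 | P1 6-10 | P4 10-13 | P1 13-19 | P2 19-28 | P6 28-42 | P7 42-56 | P5 56-70 |
Completion: P1=19  P2=28  P3=6  P4=13  P5=70  P6=42  P7=56
Turnaround (C−A): P1=19  P2=15  P3=3  P4=3  P5=61  P6=42  P7=56
Finish order: P3 → P4 → P1 → P2 → P6 → P7 → P5

P3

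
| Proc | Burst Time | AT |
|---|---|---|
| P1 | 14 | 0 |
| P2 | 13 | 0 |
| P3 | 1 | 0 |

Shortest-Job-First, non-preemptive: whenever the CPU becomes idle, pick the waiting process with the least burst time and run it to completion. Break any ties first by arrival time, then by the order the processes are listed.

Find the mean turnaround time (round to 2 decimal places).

14.33

Timeline: | P3 0-1 | P2 1-14 | P1 14-28 |
Completion: P1=28  P2=14  P3=1
Turnaround (C−A): P1=28  P2=14  P3=1
Turnaround times: P1=28, P2=14, P3=1
Average turnaround = (28+14+1) / 3 = 43/3 = 14.33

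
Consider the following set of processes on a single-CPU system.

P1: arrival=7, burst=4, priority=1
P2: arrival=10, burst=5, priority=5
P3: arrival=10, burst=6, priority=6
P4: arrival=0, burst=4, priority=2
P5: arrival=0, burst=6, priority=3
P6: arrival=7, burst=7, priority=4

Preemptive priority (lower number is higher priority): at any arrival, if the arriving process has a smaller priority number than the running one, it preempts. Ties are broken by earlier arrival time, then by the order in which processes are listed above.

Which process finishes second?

P1

Timeline: | P4 0-4 | P5 4-7 | P1 7-11 | P5 11-14 | P6 14-21 | P2 21-26 | P3 26-32 |
Completion: P1=11  P2=26  P3=32  P4=4  P5=14  P6=21
Turnaround (C−A): P1=4  P2=16  P3=22  P4=4  P5=14  P6=14
Finish order: P4 → P1 → P5 → P6 → P2 → P3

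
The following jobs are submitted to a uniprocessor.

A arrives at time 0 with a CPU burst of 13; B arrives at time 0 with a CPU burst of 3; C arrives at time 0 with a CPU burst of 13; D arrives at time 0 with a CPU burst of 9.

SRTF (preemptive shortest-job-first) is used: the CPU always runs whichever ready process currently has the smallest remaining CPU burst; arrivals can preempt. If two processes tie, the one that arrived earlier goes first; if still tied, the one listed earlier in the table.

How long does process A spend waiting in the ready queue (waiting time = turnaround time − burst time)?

Gantt: | B 0-3 | D 3-12 | A 12-25 | C 25-38 |
Completion: A=25  B=3  C=38  D=12
Waiting(A) = turnaround − burst = 25 − 13 = 12

12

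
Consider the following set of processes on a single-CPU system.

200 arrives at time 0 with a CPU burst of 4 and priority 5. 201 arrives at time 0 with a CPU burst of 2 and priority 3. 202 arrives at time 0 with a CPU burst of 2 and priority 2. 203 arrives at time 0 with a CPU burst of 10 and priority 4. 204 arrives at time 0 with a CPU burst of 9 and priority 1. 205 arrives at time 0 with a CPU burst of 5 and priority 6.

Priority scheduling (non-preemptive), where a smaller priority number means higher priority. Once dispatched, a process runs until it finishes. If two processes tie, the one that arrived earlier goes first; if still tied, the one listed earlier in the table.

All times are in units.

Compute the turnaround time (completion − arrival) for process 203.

Schedule: | 204 0-9 | 202 9-11 | 201 11-13 | 203 13-23 | 200 23-27 | 205 27-32 |
Completion: 200=27  201=13  202=11  203=23  204=9  205=32
Turnaround (C−A): 200=27  201=13  202=11  203=23  204=9  205=32
Turnaround(203) = completion − arrival = 23 − 0 = 23

23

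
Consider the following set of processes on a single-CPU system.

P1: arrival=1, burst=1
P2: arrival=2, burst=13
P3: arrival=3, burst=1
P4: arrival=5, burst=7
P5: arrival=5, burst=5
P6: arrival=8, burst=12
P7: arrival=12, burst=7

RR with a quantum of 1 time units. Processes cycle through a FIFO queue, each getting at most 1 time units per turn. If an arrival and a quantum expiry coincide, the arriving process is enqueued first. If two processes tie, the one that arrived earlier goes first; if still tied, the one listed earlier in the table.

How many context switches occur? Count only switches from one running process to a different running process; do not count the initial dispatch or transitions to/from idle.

Timeline: | idle 0-1 | P1 1-2 | P2 2-3 | P3 3-4 | P2 4-5 | P4 5-6 | P5 6-7 | P2 7-8 | P4 8-9 | P5 9-10 | P6 10-11 | P2 11-12 | P4 12-13 | P5 13-14 | P6 14-15 | P7 15-16 | P2 16-17 | P4 17-18 | P5 18-19 | P6 19-20 | P7 20-21 | P2 21-22 | P4 22-23 | P5 23-24 | P6 24-25 | P7 25-26 | P2 26-27 | P4 27-28 | P6 28-29 | P7 29-30 | P2 30-31 | P4 31-32 | P6 32-33 | P7 33-34 | P2 34-35 | P6 35-36 | P7 36-37 | P2 37-38 | P6 38-39 | P7 39-40 | P2 40-41 | P6 41-42 | P2 42-43 | P6 43-44 | P2 44-45 | P6 45-47 |
Completion: P1=2  P2=45  P3=4  P4=32  P5=24  P6=47  P7=40
Turnaround (C−A): P1=1  P2=43  P3=1  P4=27  P5=19  P6=39  P7=28

44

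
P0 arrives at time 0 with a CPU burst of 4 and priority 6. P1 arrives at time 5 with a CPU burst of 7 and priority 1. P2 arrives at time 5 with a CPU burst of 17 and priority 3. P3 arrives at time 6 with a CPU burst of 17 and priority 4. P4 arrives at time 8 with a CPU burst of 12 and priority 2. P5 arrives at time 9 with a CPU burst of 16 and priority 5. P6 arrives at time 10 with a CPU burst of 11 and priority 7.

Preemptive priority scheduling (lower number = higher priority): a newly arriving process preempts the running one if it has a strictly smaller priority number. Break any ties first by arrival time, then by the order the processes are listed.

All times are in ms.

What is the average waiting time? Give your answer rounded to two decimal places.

Timeline: | P0 0-4 | idle 4-5 | P1 5-12 | P4 12-24 | P2 24-41 | P3 41-58 | P5 58-74 | P6 74-85 |
Completion: P0=4  P1=12  P2=41  P3=58  P4=24  P5=74  P6=85
Turnaround (C−A): P0=4  P1=7  P2=36  P3=52  P4=16  P5=65  P6=75
Waiting times: P0=0, P1=0, P2=19, P3=35, P4=4, P5=49, P6=64
Average waiting = (0+0+19+35+4+49+64) / 7 = 171/7 = 24.43

24.43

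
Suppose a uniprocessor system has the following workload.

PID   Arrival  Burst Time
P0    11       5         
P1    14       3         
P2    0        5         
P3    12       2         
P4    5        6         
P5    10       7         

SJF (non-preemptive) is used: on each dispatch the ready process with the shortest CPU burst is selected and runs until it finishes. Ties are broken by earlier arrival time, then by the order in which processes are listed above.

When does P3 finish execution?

18

Timeline: | P2 0-5 | P4 5-11 | P0 11-16 | P3 16-18 | P1 18-21 | P5 21-28 |
Completion: P0=16  P1=21  P2=5  P3=18  P4=11  P5=28
Turnaround (C−A): P0=5  P1=7  P2=5  P3=6  P4=6  P5=18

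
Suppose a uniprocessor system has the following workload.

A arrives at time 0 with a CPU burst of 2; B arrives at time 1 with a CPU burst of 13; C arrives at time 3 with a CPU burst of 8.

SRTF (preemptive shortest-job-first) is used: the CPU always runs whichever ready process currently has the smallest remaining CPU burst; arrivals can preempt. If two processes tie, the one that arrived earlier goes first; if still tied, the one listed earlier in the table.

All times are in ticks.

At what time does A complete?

Timeline: | A 0-2 | B 2-3 | C 3-11 | B 11-23 |
Completion: A=2  B=23  C=11

2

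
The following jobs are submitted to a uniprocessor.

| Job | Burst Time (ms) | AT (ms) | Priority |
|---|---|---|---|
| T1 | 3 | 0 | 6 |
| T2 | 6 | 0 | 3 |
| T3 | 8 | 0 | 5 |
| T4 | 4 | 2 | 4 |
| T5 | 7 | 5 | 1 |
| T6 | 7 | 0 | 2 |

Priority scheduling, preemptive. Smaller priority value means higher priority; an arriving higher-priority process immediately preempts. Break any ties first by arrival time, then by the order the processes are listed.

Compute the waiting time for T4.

Gantt: | T6 0-5 | T5 5-12 | T6 12-14 | T2 14-20 | T4 20-24 | T3 24-32 | T1 32-35 |
Completion: T1=35  T2=20  T3=32  T4=24  T5=12  T6=14
Waiting(T4) = turnaround − burst = 22 − 4 = 18

18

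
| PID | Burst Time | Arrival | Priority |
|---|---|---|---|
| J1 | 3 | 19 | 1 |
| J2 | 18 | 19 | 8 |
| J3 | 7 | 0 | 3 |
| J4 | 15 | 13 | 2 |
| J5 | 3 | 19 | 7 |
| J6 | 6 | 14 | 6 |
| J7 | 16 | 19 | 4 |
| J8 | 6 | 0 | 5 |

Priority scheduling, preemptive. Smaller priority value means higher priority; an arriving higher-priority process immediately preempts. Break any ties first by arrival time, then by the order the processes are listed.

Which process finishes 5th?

J7

Schedule: | J3 0-7 | J8 7-13 | J4 13-19 | J1 19-22 | J4 22-31 | J7 31-47 | J6 47-53 | J5 53-56 | J2 56-74 |
Completion: J1=22  J2=74  J3=7  J4=31  J5=56  J6=53  J7=47  J8=13
Turnaround (C−A): J1=3  J2=55  J3=7  J4=18  J5=37  J6=39  J7=28  J8=13
Finish order: J3 → J8 → J1 → J4 → J7 → J6 → J5 → J2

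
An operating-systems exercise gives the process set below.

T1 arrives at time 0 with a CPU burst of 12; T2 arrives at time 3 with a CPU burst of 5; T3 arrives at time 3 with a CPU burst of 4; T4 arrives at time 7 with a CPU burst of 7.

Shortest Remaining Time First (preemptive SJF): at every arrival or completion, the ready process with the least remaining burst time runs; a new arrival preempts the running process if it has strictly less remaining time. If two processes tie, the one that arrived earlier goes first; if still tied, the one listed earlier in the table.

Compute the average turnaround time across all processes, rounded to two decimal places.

Timeline: | T1 0-3 | T3 3-7 | T2 7-12 | T4 12-19 | T1 19-28 |
Completion: T1=28  T2=12  T3=7  T4=19
Turnaround times: T1=28, T2=9, T3=4, T4=12
Average turnaround = (28+9+4+12) / 4 = 53/4 = 13.25

13.25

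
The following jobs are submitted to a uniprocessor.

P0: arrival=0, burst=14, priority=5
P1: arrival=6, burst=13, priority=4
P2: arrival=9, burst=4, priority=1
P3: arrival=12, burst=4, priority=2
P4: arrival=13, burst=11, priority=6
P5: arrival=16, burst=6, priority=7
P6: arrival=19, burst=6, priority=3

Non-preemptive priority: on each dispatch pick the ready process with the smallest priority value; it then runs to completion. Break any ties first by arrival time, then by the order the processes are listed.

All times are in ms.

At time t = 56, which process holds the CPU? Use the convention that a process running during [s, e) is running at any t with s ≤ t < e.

P5

Schedule: | P0 0-14 | P2 14-18 | P3 18-22 | P6 22-28 | P1 28-41 | P4 41-52 | P5 52-58 |
Completion: P0=14  P1=41  P2=18  P3=22  P4=52  P5=58  P6=28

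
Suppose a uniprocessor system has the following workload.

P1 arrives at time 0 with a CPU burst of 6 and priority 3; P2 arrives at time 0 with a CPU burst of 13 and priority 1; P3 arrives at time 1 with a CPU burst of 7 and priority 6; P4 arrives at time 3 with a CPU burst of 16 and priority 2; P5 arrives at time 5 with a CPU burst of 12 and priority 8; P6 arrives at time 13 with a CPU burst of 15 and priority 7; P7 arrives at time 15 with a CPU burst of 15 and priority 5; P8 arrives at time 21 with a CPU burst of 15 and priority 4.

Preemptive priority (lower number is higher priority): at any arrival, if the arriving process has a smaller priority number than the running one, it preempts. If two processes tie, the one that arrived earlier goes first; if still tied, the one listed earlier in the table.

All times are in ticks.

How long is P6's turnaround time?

Timeline: | P2 0-13 | P4 13-29 | P1 29-35 | P8 35-50 | P7 50-65 | P3 65-72 | P6 72-87 | P5 87-99 |
Completion: P1=35  P2=13  P3=72  P4=29  P5=99  P6=87  P7=65  P8=50
Turnaround(P6) = completion − arrival = 87 − 13 = 74

74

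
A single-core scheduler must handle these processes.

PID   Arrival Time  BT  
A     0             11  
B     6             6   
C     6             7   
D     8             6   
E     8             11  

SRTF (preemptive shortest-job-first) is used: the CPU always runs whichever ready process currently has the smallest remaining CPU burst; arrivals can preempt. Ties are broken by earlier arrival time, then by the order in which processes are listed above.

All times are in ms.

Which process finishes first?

A

Schedule: | A 0-11 | B 11-17 | D 17-23 | C 23-30 | E 30-41 |
Completion: A=11  B=17  C=30  D=23  E=41
Turnaround (C−A): A=11  B=11  C=24  D=15  E=33
Finish order: A → B → D → C → E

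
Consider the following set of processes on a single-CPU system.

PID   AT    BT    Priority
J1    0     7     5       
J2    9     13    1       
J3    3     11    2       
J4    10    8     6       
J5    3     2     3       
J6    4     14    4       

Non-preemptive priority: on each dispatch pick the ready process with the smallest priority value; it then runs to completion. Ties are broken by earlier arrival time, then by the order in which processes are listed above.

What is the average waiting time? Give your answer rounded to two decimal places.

17.83

Gantt: | J1 0-7 | J3 7-18 | J2 18-31 | J5 31-33 | J6 33-47 | J4 47-55 |
Completion: J1=7  J2=31  J3=18  J4=55  J5=33  J6=47
Waiting times: J1=0, J2=9, J3=4, J4=37, J5=28, J6=29
Average waiting = (0+9+4+37+28+29) / 6 = 107/6 = 17.83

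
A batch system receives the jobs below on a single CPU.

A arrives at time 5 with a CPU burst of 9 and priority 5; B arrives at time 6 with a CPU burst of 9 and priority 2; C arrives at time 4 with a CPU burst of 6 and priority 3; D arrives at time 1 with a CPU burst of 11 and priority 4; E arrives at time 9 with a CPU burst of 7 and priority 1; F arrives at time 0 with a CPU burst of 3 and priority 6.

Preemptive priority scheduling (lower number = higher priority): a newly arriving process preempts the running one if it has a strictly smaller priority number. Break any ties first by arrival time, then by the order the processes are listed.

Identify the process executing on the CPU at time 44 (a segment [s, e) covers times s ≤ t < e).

Timeline: | F 0-1 | D 1-4 | C 4-6 | B 6-9 | E 9-16 | B 16-22 | C 22-26 | D 26-34 | A 34-43 | F 43-45 |
Completion: A=43  B=22  C=26  D=34  E=16  F=45

F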